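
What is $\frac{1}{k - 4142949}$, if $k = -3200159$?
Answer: $- \frac{1}{7343108} \approx -1.3618 \cdot 10^{-7}$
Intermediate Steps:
$\frac{1}{k - 4142949} = \frac{1}{-3200159 - 4142949} = \frac{1}{-7343108} = - \frac{1}{7343108}$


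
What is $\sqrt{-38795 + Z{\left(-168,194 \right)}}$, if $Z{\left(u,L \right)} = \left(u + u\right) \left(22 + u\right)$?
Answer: $\sqrt{10261} \approx 101.3$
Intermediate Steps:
$Z{\left(u,L \right)} = 2 u \left(22 + u\right)$
$\sqrt{-38795 + Z{\left(-168,194 \right)}} = \sqrt{-38795 + 2 \left(-168\right) \left(22 - 168\right)} = \sqrt{-38795 + 2 \left(-168\right) \left(-146\right)} = \sqrt{-38795 + 49056} = \sqrt{10261}$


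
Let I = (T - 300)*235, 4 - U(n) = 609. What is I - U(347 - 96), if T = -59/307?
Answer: -21471630/307 ≈ -69940.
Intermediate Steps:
U(n) = -605 (U(n) = 4 - 1*609 = 4 - 609 = -605)
T = -59/307 (T = -59*1/307 = -59/307 ≈ -0.19218)
I = -21657365/307 (I = (-59/307 - 300)*235 = -92159/307*235 = -21657365/307 ≈ -70545.)
I - U(347 - 96) = -21657365/307 - 1*(-605) = -21657365/307 + 605 = -21471630/307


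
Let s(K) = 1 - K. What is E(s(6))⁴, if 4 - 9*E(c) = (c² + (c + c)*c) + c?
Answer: 234256/81 ≈ 2892.1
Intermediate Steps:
E(c) = 4/9 - c²/3 - c/9 (E(c) = 4/9 - ((c² + (c + c)*c) + c)/9 = 4/9 - ((c² + (2*c)*c) + c)/9 = 4/9 - ((c² + 2*c²) + c)/9 = 4/9 - (3*c² + c)/9 = 4/9 - (c + 3*c²)/9 = 4/9 + (-c²/3 - c/9) = 4/9 - c²/3 - c/9)
E(s(6))⁴ = (4/9 - (1 - 1*6)²/3 - (1 - 1*6)/9)⁴ = (4/9 - (1 - 6)²/3 - (1 - 6)/9)⁴ = (4/9 - ⅓*(-5)² - ⅑*(-5))⁴ = (4/9 - ⅓*25 + 5/9)⁴ = (4/9 - 25/3 + 5/9)⁴ = (-22/3)⁴ = 234256/81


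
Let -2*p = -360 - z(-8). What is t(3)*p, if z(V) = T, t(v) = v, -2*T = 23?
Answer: 2091/4 ≈ 522.75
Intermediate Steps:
T = -23/2 (T = -1/2*23 = -23/2 ≈ -11.500)
z(V) = -23/2
p = 697/4 (p = -(-360 - 1*(-23/2))/2 = -(-360 + 23/2)/2 = -1/2*(-697/2) = 697/4 ≈ 174.25)
t(3)*p = 3*(697/4) = 2091/4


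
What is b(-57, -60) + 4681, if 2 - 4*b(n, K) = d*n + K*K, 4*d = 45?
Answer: 63069/16 ≈ 3941.8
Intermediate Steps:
d = 45/4 (d = (¼)*45 = 45/4 ≈ 11.250)
b(n, K) = ½ - 45*n/16 - K²/4 (b(n, K) = ½ - (45*n/4 + K*K)/4 = ½ - (45*n/4 + K²)/4 = ½ - (K² + 45*n/4)/4 = ½ + (-45*n/16 - K²/4) = ½ - 45*n/16 - K²/4)
b(-57, -60) + 4681 = (½ - 45/16*(-57) - ¼*(-60)²) + 4681 = (½ + 2565/16 - ¼*3600) + 4681 = (½ + 2565/16 - 900) + 4681 = -11827/16 + 4681 = 63069/16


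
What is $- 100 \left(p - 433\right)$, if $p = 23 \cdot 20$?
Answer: $-2700$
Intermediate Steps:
$p = 460$
$- 100 \left(p - 433\right) = - 100 \left(460 - 433\right) = \left(-100\right) 27 = -2700$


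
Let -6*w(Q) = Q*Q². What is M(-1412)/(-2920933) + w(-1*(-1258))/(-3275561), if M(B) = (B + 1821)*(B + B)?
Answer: 2918942362373276/28703082655239 ≈ 101.69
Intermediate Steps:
M(B) = 2*B*(1821 + B) (M(B) = (1821 + B)*(2*B) = 2*B*(1821 + B))
w(Q) = -Q³/6 (w(Q) = -Q*Q²/6 = -Q³/6)
M(-1412)/(-2920933) + w(-1*(-1258))/(-3275561) = (2*(-1412)*(1821 - 1412))/(-2920933) - (-1*(-1258))³/6/(-3275561) = (2*(-1412)*409)*(-1/2920933) - ⅙*1258³*(-1/3275561) = -1155016*(-1/2920933) - ⅙*1990865512*(-1/3275561) = 1155016/2920933 - 995432756/3*(-1/3275561) = 1155016/2920933 + 995432756/9826683 = 2918942362373276/28703082655239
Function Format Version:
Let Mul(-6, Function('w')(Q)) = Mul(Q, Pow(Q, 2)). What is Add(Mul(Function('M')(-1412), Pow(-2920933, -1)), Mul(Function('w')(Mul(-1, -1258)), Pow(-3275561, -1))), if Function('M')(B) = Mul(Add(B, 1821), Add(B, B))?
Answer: Rational(2918942362373276, 28703082655239) ≈ 101.69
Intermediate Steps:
Function('M')(B) = Mul(2, B, Add(1821, B)) (Function('M')(B) = Mul(Add(1821, B), Mul(2, B)) = Mul(2, B, Add(1821, B)))
Function('w')(Q) = Mul(Rational(-1, 6), Pow(Q, 3)) (Function('w')(Q) = Mul(Rational(-1, 6), Mul(Q, Pow(Q, 2))) = Mul(Rational(-1, 6), Pow(Q, 3)))
Add(Mul(Function('M')(-1412), Pow(-2920933, -1)), Mul(Function('w')(Mul(-1, -1258)), Pow(-3275561, -1))) = Add(Mul(Mul(2, -1412, Add(1821, -1412)), Pow(-2920933, -1)), Mul(Mul(Rational(-1, 6), Pow(Mul(-1, -1258), 3)), Pow(-3275561, -1))) = Add(Mul(Mul(2, -1412, 409), Rational(-1, 2920933)), Mul(Mul(Rational(-1, 6), Pow(1258, 3)), Rational(-1, 3275561))) = Add(Mul(-1155016, Rational(-1, 2920933)), Mul(Mul(Rational(-1, 6), 1990865512), Rational(-1, 3275561))) = Add(Rational(1155016, 2920933), Mul(Rational(-995432756, 3), Rational(-1, 3275561))) = Add(Rational(1155016, 2920933), Rational(995432756, 9826683)) = Rational(2918942362373276, 28703082655239)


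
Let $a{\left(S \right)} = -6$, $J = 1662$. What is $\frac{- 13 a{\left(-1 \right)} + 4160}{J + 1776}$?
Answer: $\frac{2119}{1719} \approx 1.2327$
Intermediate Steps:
$\frac{- 13 a{\left(-1 \right)} + 4160}{J + 1776} = \frac{\left(-13\right) \left(-6\right) + 4160}{1662 + 1776} = \frac{78 + 4160}{3438} = 4238 \cdot \frac{1}{3438} = \frac{2119}{1719}$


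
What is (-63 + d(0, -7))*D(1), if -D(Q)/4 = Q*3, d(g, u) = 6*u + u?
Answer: 1344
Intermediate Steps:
d(g, u) = 7*u
D(Q) = -12*Q (D(Q) = -4*Q*3 = -12*Q)
(-63 + d(0, -7))*D(1) = (-63 + 7*(-7))*(-12*1) = (-63 - 49)*(-12) = -112*(-12) = 1344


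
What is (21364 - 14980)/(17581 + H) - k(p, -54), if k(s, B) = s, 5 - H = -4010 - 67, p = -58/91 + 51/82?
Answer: 16709551/53883102 ≈ 0.31011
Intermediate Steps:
p = -115/7462 (p = -58*1/91 + 51*(1/82) = -58/91 + 51/82 = -115/7462 ≈ -0.015411)
H = 4082 (H = 5 - (-4010 - 67) = 5 - 1*(-4077) = 5 + 4077 = 4082)
(21364 - 14980)/(17581 + H) - k(p, -54) = (21364 - 14980)/(17581 + 4082) - 1*(-115/7462) = 6384/21663 + 115/7462 = 6384*(1/21663) + 115/7462 = 2128/7221 + 115/7462 = 16709551/53883102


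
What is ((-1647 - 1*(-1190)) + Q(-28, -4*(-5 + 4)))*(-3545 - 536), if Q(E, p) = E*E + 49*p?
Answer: -2134363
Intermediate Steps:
Q(E, p) = E² + 49*p
((-1647 - 1*(-1190)) + Q(-28, -4*(-5 + 4)))*(-3545 - 536) = ((-1647 - 1*(-1190)) + ((-28)² + 49*(-4*(-5 + 4))))*(-3545 - 536) = ((-1647 + 1190) + (784 + 49*(-4*(-1))))*(-4081) = (-457 + (784 + 49*4))*(-4081) = (-457 + (784 + 196))*(-4081) = (-457 + 980)*(-4081) = 523*(-4081) = -2134363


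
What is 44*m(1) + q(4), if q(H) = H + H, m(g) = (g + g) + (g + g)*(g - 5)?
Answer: -256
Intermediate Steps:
m(g) = 2*g + 2*g*(-5 + g) (m(g) = 2*g + (2*g)*(-5 + g) = 2*g + 2*g*(-5 + g))
q(H) = 2*H
44*m(1) + q(4) = 44*(2*1*(-4 + 1)) + 2*4 = 44*(2*1*(-3)) + 8 = 44*(-6) + 8 = -264 + 8 = -256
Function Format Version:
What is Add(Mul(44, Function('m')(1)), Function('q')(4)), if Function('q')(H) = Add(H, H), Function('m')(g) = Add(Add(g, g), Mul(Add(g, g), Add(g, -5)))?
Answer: -256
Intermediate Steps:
Function('m')(g) = Add(Mul(2, g), Mul(2, g, Add(-5, g))) (Function('m')(g) = Add(Mul(2, g), Mul(Mul(2, g), Add(-5, g))) = Add(Mul(2, g), Mul(2, g, Add(-5, g))))
Function('q')(H) = Mul(2, H)
Add(Mul(44, Function('m')(1)), Function('q')(4)) = Add(Mul(44, Mul(2, 1, Add(-4, 1))), Mul(2, 4)) = Add(Mul(44, Mul(2, 1, -3)), 8) = Add(Mul(44, -6), 8) = Add(-264, 8) = -256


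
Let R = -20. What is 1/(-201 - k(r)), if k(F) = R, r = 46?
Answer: -1/181 ≈ -0.0055249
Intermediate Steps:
k(F) = -20
1/(-201 - k(r)) = 1/(-201 - 1*(-20)) = 1/(-201 + 20) = 1/(-181) = -1/181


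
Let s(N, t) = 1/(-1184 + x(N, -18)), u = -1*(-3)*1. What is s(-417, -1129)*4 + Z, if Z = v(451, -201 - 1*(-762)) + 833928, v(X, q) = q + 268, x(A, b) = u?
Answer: 985848013/1181 ≈ 8.3476e+5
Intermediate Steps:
u = 3 (u = 3*1 = 3)
x(A, b) = 3
v(X, q) = 268 + q
s(N, t) = -1/1181 (s(N, t) = 1/(-1184 + 3) = 1/(-1181) = -1/1181)
Z = 834757 (Z = (268 + (-201 - 1*(-762))) + 833928 = (268 + (-201 + 762)) + 833928 = (268 + 561) + 833928 = 829 + 833928 = 834757)
s(-417, -1129)*4 + Z = -1/1181*4 + 834757 = -4/1181 + 834757 = 985848013/1181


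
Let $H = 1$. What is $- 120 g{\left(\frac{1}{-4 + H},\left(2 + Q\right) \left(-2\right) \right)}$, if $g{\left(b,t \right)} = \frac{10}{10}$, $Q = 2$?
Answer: $-120$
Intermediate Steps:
$g{\left(b,t \right)} = 1$ ($g{\left(b,t \right)} = 10 \cdot \frac{1}{10} = 1$)
$- 120 g{\left(\frac{1}{-4 + H},\left(2 + Q\right) \left(-2\right) \right)} = \left(-120\right) 1 = -120$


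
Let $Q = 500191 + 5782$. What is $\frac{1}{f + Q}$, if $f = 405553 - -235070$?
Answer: $\frac{1}{1146596} \approx 8.7215 \cdot 10^{-7}$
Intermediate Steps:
$f = 640623$ ($f = 405553 + 235070 = 640623$)
$Q = 505973$
$\frac{1}{f + Q} = \frac{1}{640623 + 505973} = \frac{1}{1146596}$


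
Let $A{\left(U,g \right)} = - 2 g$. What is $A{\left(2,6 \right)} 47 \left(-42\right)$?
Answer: $23688$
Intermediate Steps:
$A{\left(2,6 \right)} 47 \left(-42\right) = \left(-2\right) 6 \cdot 47 \left(-42\right) = \left(-12\right) 47 \left(-42\right) = \left(-564\right) \left(-42\right) = 23688$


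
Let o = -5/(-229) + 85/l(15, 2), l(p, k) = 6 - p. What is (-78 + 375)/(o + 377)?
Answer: 612117/757577 ≈ 0.80799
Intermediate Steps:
o = -19420/2061 (o = -5/(-229) + 85/(6 - 1*15) = -5*(-1/229) + 85/(6 - 15) = 5/229 + 85/(-9) = 5/229 + 85*(-⅑) = 5/229 - 85/9 = -19420/2061 ≈ -9.4226)
(-78 + 375)/(o + 377) = (-78 + 375)/(-19420/2061 + 377) = 297/(757577/2061) = 297*(2061/757577) = 612117/757577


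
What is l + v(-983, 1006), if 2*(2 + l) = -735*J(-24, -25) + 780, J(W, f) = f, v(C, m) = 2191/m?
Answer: 4817572/503 ≈ 9577.7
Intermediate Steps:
l = 19151/2 (l = -2 + (-735*(-25) + 780)/2 = -2 + (18375 + 780)/2 = -2 + (1/2)*19155 = -2 + 19155/2 = 19151/2 ≈ 9575.5)
l + v(-983, 1006) = 19151/2 + 2191/1006 = 4817572/503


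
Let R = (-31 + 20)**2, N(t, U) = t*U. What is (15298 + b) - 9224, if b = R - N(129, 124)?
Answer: -9801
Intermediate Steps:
N(t, U) = U*t
R = 121 (R = (-11)**2 = 121)
b = -15875 (b = 121 - 124*129 = 121 - 1*15996 = 121 - 15996 = -15875)
(15298 + b) - 9224 = (15298 - 15875) - 9224 = -577 - 9224 = -9801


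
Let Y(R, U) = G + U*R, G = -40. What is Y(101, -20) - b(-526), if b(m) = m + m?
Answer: -1008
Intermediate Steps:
b(m) = 2*m
Y(R, U) = -40 + R*U (Y(R, U) = -40 + U*R = -40 + R*U)
Y(101, -20) - b(-526) = (-40 + 101*(-20)) - 2*(-526) = (-40 - 2020) - 1*(-1052) = -2060 + 1052 = -1008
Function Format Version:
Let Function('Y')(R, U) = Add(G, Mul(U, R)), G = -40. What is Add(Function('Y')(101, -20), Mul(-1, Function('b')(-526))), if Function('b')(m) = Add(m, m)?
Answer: -1008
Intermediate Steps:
Function('b')(m) = Mul(2, m)
Function('Y')(R, U) = Add(-40, Mul(R, U)) (Function('Y')(R, U) = Add(-40, Mul(U, R)) = Add(-40, Mul(R, U)))
Add(Function('Y')(101, -20), Mul(-1, Function('b')(-526))) = Add(Add(-40, Mul(101, -20)), Mul(-1, Mul(2, -526))) = Add(Add(-40, -2020), Mul(-1, -1052)) = Add(-2060, 1052) = -1008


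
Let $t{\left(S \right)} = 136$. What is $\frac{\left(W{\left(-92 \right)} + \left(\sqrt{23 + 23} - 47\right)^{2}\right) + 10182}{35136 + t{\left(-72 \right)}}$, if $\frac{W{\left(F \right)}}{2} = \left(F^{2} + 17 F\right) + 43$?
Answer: $\frac{26323}{35272} - \frac{47 \sqrt{46}}{17636} \approx 0.72821$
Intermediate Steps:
$W{\left(F \right)} = 86 + 2 F^{2} + 34 F$ ($W{\left(F \right)} = 2 \left(\left(F^{2} + 17 F\right) + 43\right) = 2 \left(43 + F^{2} + 17 F\right) = 86 + 2 F^{2} + 34 F$)
$\frac{\left(W{\left(-92 \right)} + \left(\sqrt{23 + 23} - 47\right)^{2}\right) + 10182}{35136 + t{\left(-72 \right)}} = \frac{\left(\left(86 + 2 \left(-92\right)^{2} + 34 \left(-92\right)\right) + \left(\sqrt{23 + 23} - 47\right)^{2}\right) + 10182}{35136 + 136} = \frac{\left(\left(86 + 2 \cdot 8464 - 3128\right) + \left(\sqrt{46} - 47\right)^{2}\right) + 10182}{35272} = \left(\left(\left(86 + 16928 - 3128\right) + \left(-47 + \sqrt{46}\right)^{2}\right) + 10182\right) \frac{1}{35272} = \left(\left(13886 + \left(-47 + \sqrt{46}\right)^{2}\right) + 10182\right) \frac{1}{35272} = \left(24068 + \left(-47 + \sqrt{46}\right)^{2}\right) \frac{1}{35272} = \frac{6017}{8818} + \frac{\left(-47 + \sqrt{46}\right)^{2}}{35272}$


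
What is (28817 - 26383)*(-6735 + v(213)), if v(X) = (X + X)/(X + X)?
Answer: -16390556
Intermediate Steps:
v(X) = 1 (v(X) = (2*X)/((2*X)) = (2*X)*(1/(2*X)) = 1)
(28817 - 26383)*(-6735 + v(213)) = (28817 - 26383)*(-6735 + 1) = 2434*(-6734) = -16390556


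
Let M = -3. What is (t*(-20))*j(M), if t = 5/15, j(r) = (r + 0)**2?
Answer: -60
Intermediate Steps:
j(r) = r**2
t = 1/3 (t = 5*(1/15) = 1/3 ≈ 0.33333)
(t*(-20))*j(M) = ((1/3)*(-20))*(-3)**2 = -20/3*9 = -60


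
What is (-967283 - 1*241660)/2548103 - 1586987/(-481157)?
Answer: 3462114948610/1226037595171 ≈ 2.8238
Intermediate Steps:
(-967283 - 1*241660)/2548103 - 1586987/(-481157) = (-967283 - 241660)*(1/2548103) - 1586987*(-1/481157) = -1208943*1/2548103 + 1586987/481157 = -1208943/2548103 + 1586987/481157 = 3462114948610/1226037595171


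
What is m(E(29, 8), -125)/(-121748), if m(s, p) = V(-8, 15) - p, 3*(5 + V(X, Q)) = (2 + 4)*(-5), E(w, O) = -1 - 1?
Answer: -5/5534 ≈ -0.00090351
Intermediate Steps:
E(w, O) = -2
V(X, Q) = -15 (V(X, Q) = -5 + ((2 + 4)*(-5))/3 = -5 + (6*(-5))/3 = -5 + (⅓)*(-30) = -5 - 10 = -15)
m(s, p) = -15 - p
m(E(29, 8), -125)/(-121748) = (-15 - 1*(-125))/(-121748) = (-15 + 125)*(-1/121748) = 110*(-1/121748) = -5/5534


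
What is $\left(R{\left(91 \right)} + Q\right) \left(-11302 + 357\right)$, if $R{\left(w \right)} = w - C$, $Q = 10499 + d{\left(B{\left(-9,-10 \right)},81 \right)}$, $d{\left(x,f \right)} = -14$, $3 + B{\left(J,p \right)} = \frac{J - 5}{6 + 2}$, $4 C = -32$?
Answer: $-115841880$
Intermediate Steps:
$C = -8$ ($C = \frac{1}{4} \left(-32\right) = -8$)
$B{\left(J,p \right)} = - \frac{29}{8} + \frac{J}{8}$ ($B{\left(J,p \right)} = -3 + \frac{J - 5}{6 + 2} = -3 + \frac{-5 + J}{8} = -3 + \left(-5 + J\right) \frac{1}{8} = -3 + \left(- \frac{5}{8} + \frac{J}{8}\right) = - \frac{29}{8} + \frac{J}{8}$)
$Q = 10485$ ($Q = 10499 - 14 = 10485$)
$R{\left(w \right)} = 8 + w$ ($R{\left(w \right)} = w - -8 = w + 8 = 8 + w$)
$\left(R{\left(91 \right)} + Q\right) \left(-11302 + 357\right) = \left(\left(8 + 91\right) + 10485\right) \left(-11302 + 357\right) = \left(99 + 10485\right) \left(-10945\right) = 10584 \left(-10945\right) = -115841880$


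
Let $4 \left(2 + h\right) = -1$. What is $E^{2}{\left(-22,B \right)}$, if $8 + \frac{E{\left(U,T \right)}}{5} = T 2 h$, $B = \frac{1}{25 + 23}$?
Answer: $\frac{1677025}{1024} \approx 1637.7$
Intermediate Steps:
$h = - \frac{9}{4}$ ($h = -2 + \frac{1}{4} \left(-1\right) = -2 - \frac{1}{4} = - \frac{9}{4} \approx -2.25$)
$B = \frac{1}{48} \approx 0.020833$
$E{\left(U,T \right)} = -40 - \frac{45 T}{2}$ ($E{\left(U,T \right)} = -40 + 5 T 2 \left(- \frac{9}{4}\right) = -40 + 5 \cdot 2 T \left(- \frac{9}{4}\right) = -40 + 5 \left(- \frac{9 T}{2}\right) = -40 - \frac{45 T}{2}$)
$E^{2}{\left(-22,B \right)} = \left(-40 - \frac{15}{32}\right)^{2} = \left(- \frac{1295}{32}\right)^{2} = \frac{1677025}{1024}$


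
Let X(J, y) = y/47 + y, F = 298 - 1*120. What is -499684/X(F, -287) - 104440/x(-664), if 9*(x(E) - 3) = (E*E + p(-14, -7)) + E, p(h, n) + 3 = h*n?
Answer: 1291103746679/758289588 ≈ 1702.7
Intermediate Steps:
F = 178 (F = 298 - 120 = 178)
X(J, y) = 48*y/47 (X(J, y) = y*(1/47) + y = y/47 + y = 48*y/47)
p(h, n) = -3 + h*n
x(E) = 122/9 + E/9 + E²/9 (x(E) = 3 + ((E*E + (-3 - 14*(-7))) + E)/9 = 3 + ((E² + (-3 + 98)) + E)/9 = 3 + ((E² + 95) + E)/9 = 3 + ((95 + E²) + E)/9 = 3 + (95 + E + E²)/9 = 3 + (95/9 + E/9 + E²/9) = 122/9 + E/9 + E²/9)
-499684/X(F, -287) - 104440/x(-664) = -499684/((48/47)*(-287)) - 104440/(122/9 + (⅑)*(-664) + (⅑)*(-664)²) = -499684/(-13776/47) - 104440/(122/9 - 664/9 + (⅑)*440896) = -499684*(-47/13776) - 104440/(122/9 - 664/9 + 440896/9) = 5871287/3444 - 104440/440354/9 = 5871287/3444 - 104440*9/440354 = 5871287/3444 - 469980/220177 = 1291103746679/758289588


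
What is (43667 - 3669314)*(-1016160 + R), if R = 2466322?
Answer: -5257775504814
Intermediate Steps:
(43667 - 3669314)*(-1016160 + R) = (43667 - 3669314)*(-1016160 + 2466322) = -3625647*1450162 = -5257775504814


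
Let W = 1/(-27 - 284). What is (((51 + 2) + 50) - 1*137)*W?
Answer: 34/311 ≈ 0.10932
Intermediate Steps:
W = -1/311 (W = 1/(-311) = -1/311 ≈ -0.0032154)
(((51 + 2) + 50) - 1*137)*W = (((51 + 2) + 50) - 1*137)*(-1/311) = ((53 + 50) - 137)*(-1/311) = (103 - 137)*(-1/311) = -34*(-1/311) = 34/311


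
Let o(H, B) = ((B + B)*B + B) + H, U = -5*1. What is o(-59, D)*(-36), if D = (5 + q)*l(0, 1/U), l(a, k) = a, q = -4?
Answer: 2124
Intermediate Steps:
U = -5
D = 0 (D = (5 - 4)*0 = 1*0 = 0)
o(H, B) = B + H + 2*B² (o(H, B) = ((2*B)*B + B) + H = (2*B² + B) + H = (B + 2*B²) + H = B + H + 2*B²)
o(-59, D)*(-36) = (0 - 59 + 2*0²)*(-36) = (0 - 59 + 2*0)*(-36) = (0 - 59 + 0)*(-36) = -59*(-36) = 2124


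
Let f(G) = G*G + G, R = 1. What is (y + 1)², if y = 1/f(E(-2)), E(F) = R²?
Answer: 9/4 ≈ 2.2500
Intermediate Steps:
E(F) = 1 (E(F) = 1² = 1)
f(G) = G + G² (f(G) = G² + G = G + G²)
y = ½ (y = 1/(1*(1 + 1)) = 1/(1*2) = 1/2 = ½ ≈ 0.50000)
(y + 1)² = (½ + 1)² = (3/2)² = 9/4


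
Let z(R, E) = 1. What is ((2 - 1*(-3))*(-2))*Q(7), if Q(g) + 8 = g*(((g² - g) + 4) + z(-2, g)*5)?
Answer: -3490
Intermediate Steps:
Q(g) = -8 + g*(9 + g² - g) (Q(g) = -8 + g*(((g² - g) + 4) + 1*5) = -8 + g*((4 + g² - g) + 5) = -8 + g*(9 + g² - g))
((2 - 1*(-3))*(-2))*Q(7) = ((2 - 1*(-3))*(-2))*(-8 + 7³ - 1*7² + 9*7) = ((2 + 3)*(-2))*(-8 + 343 - 1*49 + 63) = (5*(-2))*(-8 + 343 - 49 + 63) = -10*349 = -3490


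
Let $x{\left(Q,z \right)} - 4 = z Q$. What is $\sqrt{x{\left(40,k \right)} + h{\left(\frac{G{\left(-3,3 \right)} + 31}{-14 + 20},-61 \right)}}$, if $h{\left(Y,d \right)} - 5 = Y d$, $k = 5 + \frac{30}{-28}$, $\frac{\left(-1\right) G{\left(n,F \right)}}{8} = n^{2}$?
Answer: $\frac{\sqrt{1028370}}{42} \approx 24.145$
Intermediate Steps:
$G{\left(n,F \right)} = - 8 n^{2}$
$k = \frac{55}{14}$ ($k = 5 + 30 \left(- \frac{1}{28}\right) = 5 - \frac{15}{14} = \frac{55}{14} \approx 3.9286$)
$x{\left(Q,z \right)} = 4 + Q z$ ($x{\left(Q,z \right)} = 4 + z Q = 4 + Q z$)
$h{\left(Y,d \right)} = 5 + Y d$
$\sqrt{x{\left(40,k \right)} + h{\left(\frac{G{\left(-3,3 \right)} + 31}{-14 + 20},-61 \right)}} = \sqrt{\left(4 + 40 \cdot \frac{55}{14}\right) + \left(5 + \frac{- 8 \left(-3\right)^{2} + 31}{-14 + 20} \left(-61\right)\right)} = \sqrt{\left(4 + \frac{1100}{7}\right) + \left(5 + \frac{\left(-8\right) 9 + 31}{6} \left(-61\right)\right)} = \sqrt{\frac{1128}{7} + \left(5 + \left(-72 + 31\right) \frac{1}{6} \left(-61\right)\right)} = \sqrt{\frac{1128}{7} + \left(5 + \left(-41\right) \frac{1}{6} \left(-61\right)\right)} = \sqrt{\frac{1128}{7} + \left(5 - - \frac{2501}{6}\right)} = \sqrt{\frac{1128}{7} + \left(5 + \frac{2501}{6}\right)} = \sqrt{\frac{1128}{7} + \frac{2531}{6}} = \sqrt{\frac{24485}{42}} = \frac{\sqrt{1028370}}{42}$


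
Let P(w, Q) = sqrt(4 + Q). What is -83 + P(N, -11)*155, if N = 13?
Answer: -83 + 155*I*sqrt(7) ≈ -83.0 + 410.09*I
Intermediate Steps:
-83 + P(N, -11)*155 = -83 + sqrt(4 - 11)*155 = -83 + sqrt(-7)*155 = -83 + (I*sqrt(7))*155 = -83 + 155*I*sqrt(7)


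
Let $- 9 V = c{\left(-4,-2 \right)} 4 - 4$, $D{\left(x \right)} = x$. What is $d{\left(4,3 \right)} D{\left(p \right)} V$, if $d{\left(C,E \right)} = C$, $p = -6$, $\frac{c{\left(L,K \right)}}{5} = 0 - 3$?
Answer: $- \frac{512}{3} \approx -170.67$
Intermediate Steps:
$c{\left(L,K \right)} = -15$ ($c{\left(L,K \right)} = 5 \left(0 - 3\right) = 5 \left(-3\right) = -15$)
$V = \frac{64}{9}$ ($V = - \frac{\left(-15\right) 4 - 4}{9} = - \frac{-60 - 4}{9} = \left(- \frac{1}{9}\right) \left(-64\right) = \frac{64}{9} \approx 7.1111$)
$d{\left(4,3 \right)} D{\left(p \right)} V = 4 \left(-6\right) \frac{64}{9} = \left(-24\right) \frac{64}{9} = - \frac{512}{3}$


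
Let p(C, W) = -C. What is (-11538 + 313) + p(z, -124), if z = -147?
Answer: -11078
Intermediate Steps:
(-11538 + 313) + p(z, -124) = (-11538 + 313) - 1*(-147) = -11225 + 147 = -11078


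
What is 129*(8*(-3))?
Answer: -3096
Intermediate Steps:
129*(8*(-3)) = 129*(-24) = -3096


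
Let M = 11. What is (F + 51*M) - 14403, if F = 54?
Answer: -13788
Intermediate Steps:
(F + 51*M) - 14403 = (54 + 51*11) - 14403 = (54 + 561) - 14403 = 615 - 14403 = -13788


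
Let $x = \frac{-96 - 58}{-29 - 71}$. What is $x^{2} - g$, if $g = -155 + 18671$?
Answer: $- \frac{46284071}{2500} \approx -18514.0$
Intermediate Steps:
$x = \frac{77}{50}$ ($x = - \frac{154}{-100} = \left(-154\right) \left(- \frac{1}{100}\right) = \frac{77}{50} \approx 1.54$)
$g = 18516$
$x^{2} - g = \left(\frac{77}{50}\right)^{2} - 18516 = \frac{5929}{2500} - 18516 = - \frac{46284071}{2500}$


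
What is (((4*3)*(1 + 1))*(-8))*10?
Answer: -1920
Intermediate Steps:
(((4*3)*(1 + 1))*(-8))*10 = ((12*2)*(-8))*10 = (24*(-8))*10 = -192*10 = -1920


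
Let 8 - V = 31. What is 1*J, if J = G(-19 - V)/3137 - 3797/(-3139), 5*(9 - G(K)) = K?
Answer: 59684644/49235215 ≈ 1.2122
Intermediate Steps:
V = -23 (V = 8 - 1*31 = 8 - 31 = -23)
G(K) = 9 - K/5
J = 59684644/49235215 (J = (9 - (-19 - 1*(-23))/5)/3137 - 3797/(-3139) = (9 - (-19 + 23)/5)*(1/3137) - 3797*(-1/3139) = (9 - 1/5*4)*(1/3137) + 3797/3139 = (9 - 4/5)*(1/3137) + 3797/3139 = (41/5)*(1/3137) + 3797/3139 = 41/15685 + 3797/3139 = 59684644/49235215 ≈ 1.2122)
1*J = 1*(59684644/49235215) = 59684644/49235215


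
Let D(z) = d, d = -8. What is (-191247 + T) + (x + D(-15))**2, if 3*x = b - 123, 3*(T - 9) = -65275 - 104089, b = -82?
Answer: -2176793/9 ≈ -2.4187e+5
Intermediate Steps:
T = -169337/3 (T = 9 + (-65275 - 104089)/3 = 9 + (1/3)*(-169364) = 9 - 169364/3 = -169337/3 ≈ -56446.)
D(z) = -8
x = -205/3 (x = (-82 - 123)/3 = (1/3)*(-205) = -205/3 ≈ -68.333)
(-191247 + T) + (x + D(-15))**2 = (-191247 - 169337/3) + (-205/3 - 8)**2 = -743078/3 + (-229/3)**2 = -743078/3 + 52441/9 = -2176793/9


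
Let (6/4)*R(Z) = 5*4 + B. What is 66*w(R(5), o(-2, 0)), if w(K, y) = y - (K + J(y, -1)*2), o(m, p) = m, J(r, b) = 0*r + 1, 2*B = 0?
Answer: -1144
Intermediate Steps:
B = 0 (B = (1/2)*0 = 0)
R(Z) = 40/3 (R(Z) = 2*(5*4 + 0)/3 = 2*(20 + 0)/3 = (2/3)*20 = 40/3)
J(r, b) = 1 (J(r, b) = 0 + 1 = 1)
w(K, y) = -2 + y - K (w(K, y) = y - (K + 1*2) = y - (K + 2) = y - (2 + K) = y + (-2 - K) = -2 + y - K)
66*w(R(5), o(-2, 0)) = 66*(-2 - 2 - 1*40/3) = 66*(-2 - 2 - 40/3) = 66*(-52/3) = -1144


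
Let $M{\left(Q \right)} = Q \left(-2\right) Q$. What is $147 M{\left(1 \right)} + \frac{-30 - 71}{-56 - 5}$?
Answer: $- \frac{17833}{61} \approx -292.34$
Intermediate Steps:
$M{\left(Q \right)} = - 2 Q^{2}$ ($M{\left(Q \right)} = - 2 Q Q = - 2 Q^{2}$)
$147 M{\left(1 \right)} + \frac{-30 - 71}{-56 - 5} = 147 \left(- 2 \cdot 1^{2}\right) + \frac{-30 - 71}{-56 - 5} = 147 \left(\left(-2\right) 1\right) - \frac{101}{-61} = 147 \left(-2\right) - - \frac{101}{61} = -294 + \frac{101}{61} = - \frac{17833}{61}$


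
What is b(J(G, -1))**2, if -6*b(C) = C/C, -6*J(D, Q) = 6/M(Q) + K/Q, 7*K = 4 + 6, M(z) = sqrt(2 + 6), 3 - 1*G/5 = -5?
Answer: 1/36 ≈ 0.027778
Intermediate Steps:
G = 40 (G = 15 - 5*(-5) = 15 + 25 = 40)
M(z) = 2*sqrt(2) (M(z) = sqrt(8) = 2*sqrt(2))
K = 10/7 (K = (4 + 6)/7 = (1/7)*10 = 10/7 ≈ 1.4286)
J(D, Q) = -5/(21*Q) - sqrt(2)/4 (J(D, Q) = -(6/((2*sqrt(2))) + 10/(7*Q))/6 = -(6*(sqrt(2)/4) + 10/(7*Q))/6 = -(3*sqrt(2)/2 + 10/(7*Q))/6 = -5/(21*Q) - sqrt(2)/4)
b(C) = -1/6 (b(C) = -C/(6*C) = -1/6*1 = -1/6)
b(J(G, -1))**2 = (-1/6)**2 = 1/36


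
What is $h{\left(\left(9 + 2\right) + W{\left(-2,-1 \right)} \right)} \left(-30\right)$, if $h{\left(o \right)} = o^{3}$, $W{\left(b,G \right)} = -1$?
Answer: $-30000$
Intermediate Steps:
$h{\left(\left(9 + 2\right) + W{\left(-2,-1 \right)} \right)} \left(-30\right) = \left(\left(9 + 2\right) - 1\right)^{3} \left(-30\right) = \left(11 - 1\right)^{3} \left(-30\right) = 10^{3} \left(-30\right) = 1000 \left(-30\right) = -30000$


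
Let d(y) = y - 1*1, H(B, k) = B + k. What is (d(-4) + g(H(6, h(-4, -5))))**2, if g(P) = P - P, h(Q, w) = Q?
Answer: 25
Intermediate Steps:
g(P) = 0
d(y) = -1 + y (d(y) = y - 1 = -1 + y)
(d(-4) + g(H(6, h(-4, -5))))**2 = ((-1 - 4) + 0)**2 = (-5 + 0)**2 = (-5)**2 = 25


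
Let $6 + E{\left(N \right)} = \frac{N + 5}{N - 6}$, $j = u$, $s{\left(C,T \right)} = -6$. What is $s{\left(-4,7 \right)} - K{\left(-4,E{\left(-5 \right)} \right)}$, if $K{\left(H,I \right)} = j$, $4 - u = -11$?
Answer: $-21$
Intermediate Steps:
$u = 15$ ($u = 4 - -11 = 4 + 11 = 15$)
$j = 15$
$E{\left(N \right)} = -6 + \frac{5 + N}{-6 + N}$ ($E{\left(N \right)} = -6 + \frac{N + 5}{N - 6} = -6 + \frac{5 + N}{N - 6} = -6 + \frac{5 + N}{-6 + N}$)
$K{\left(H,I \right)} = 15$
$s{\left(-4,7 \right)} - K{\left(-4,E{\left(-5 \right)} \right)} = -6 - 15 = -21$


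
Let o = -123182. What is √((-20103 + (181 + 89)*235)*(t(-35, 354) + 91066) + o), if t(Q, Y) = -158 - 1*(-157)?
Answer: √3947271373 ≈ 62827.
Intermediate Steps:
t(Q, Y) = -1 (t(Q, Y) = -158 + 157 = -1)
√((-20103 + (181 + 89)*235)*(t(-35, 354) + 91066) + o) = √((-20103 + (181 + 89)*235)*(-1 + 91066) - 123182) = √((-20103 + 270*235)*91065 - 123182) = √((-20103 + 63450)*91065 - 123182) = √(43347*91065 - 123182) = √(3947394555 - 123182) = √3947271373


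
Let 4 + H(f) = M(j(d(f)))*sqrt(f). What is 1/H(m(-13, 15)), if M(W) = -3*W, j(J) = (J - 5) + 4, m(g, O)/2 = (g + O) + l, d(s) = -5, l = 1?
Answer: 1/482 + 9*sqrt(6)/964 ≈ 0.024943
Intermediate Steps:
m(g, O) = 2 + 2*O + 2*g (m(g, O) = 2*((g + O) + 1) = 2*((O + g) + 1) = 2*(1 + O + g) = 2 + 2*O + 2*g)
j(J) = -1 + J (j(J) = (-5 + J) + 4 = -1 + J)
H(f) = -4 + 18*sqrt(f) (H(f) = -4 + (-3*(-1 - 5))*sqrt(f) = -4 + (-3*(-6))*sqrt(f) = -4 + 18*sqrt(f))
1/H(m(-13, 15)) = 1/(-4 + 18*sqrt(2 + 2*15 + 2*(-13))) = 1/(-4 + 18*sqrt(2 + 30 - 26)) = 1/(-4 + 18*sqrt(6))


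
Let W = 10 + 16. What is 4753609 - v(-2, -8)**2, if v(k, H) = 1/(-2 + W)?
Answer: 2738078783/576 ≈ 4.7536e+6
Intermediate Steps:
W = 26
v(k, H) = 1/24 (v(k, H) = 1/(-2 + 26) = 1/24)
4753609 - v(-2, -8)**2 = 4753609 - (1/24)**2 = 4753609 - 1*1/576 = 4753609 - 1/576 = 2738078783/576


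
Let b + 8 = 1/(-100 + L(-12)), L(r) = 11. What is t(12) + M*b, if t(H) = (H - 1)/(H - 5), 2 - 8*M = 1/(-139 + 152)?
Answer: -22959/64792 ≈ -0.35435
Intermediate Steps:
M = 25/104 (M = 1/4 - 1/(8*(-139 + 152)) = 1/4 - 1/8/13 = 1/4 - 1/8*1/13 = 1/4 - 1/104 = 25/104 ≈ 0.24038)
t(H) = (-1 + H)/(-5 + H)
b = -713/89 (b = -8 + 1/(-100 + 11) = -8 + 1/(-89) = -8 - 1/89 = -713/89 ≈ -8.0112)
t(12) + M*b = (-1 + 12)/(-5 + 12) + (25/104)*(-713/89) = 11/7 - 17825/9256 = -22959/64792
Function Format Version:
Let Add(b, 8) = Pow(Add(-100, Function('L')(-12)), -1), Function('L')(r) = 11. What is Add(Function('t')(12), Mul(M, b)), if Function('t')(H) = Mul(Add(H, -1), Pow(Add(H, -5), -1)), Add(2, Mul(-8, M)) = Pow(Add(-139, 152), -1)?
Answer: Rational(-22959, 64792) ≈ -0.35435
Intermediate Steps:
M = Rational(25, 104) (M = Add(Rational(1, 4), Mul(Rational(-1, 8), Pow(Add(-139, 152), -1))) = Add(Rational(1, 4), Mul(Rational(-1, 8), Pow(13, -1))) = Add(Rational(1, 4), Mul(Rational(-1, 8), Rational(1, 13))) = Add(Rational(1, 4), Rational(-1, 104)) = Rational(25, 104) ≈ 0.24038)
Function('t')(H) = Mul(Pow(Add(-5, H), -1), Add(-1, H)) (Function('t')(H) = Mul(Add(-1, H), Pow(Add(-5, H), -1)) = Mul(Pow(Add(-5, H), -1), Add(-1, H)))
b = Rational(-713, 89) (b = Add(-8, Pow(Add(-100, 11), -1)) = Add(-8, Pow(-89, -1)) = Add(-8, Rational(-1, 89)) = Rational(-713, 89) ≈ -8.0112)
Add(Function('t')(12), Mul(M, b)) = Add(Mul(Pow(Add(-5, 12), -1), Add(-1, 12)), Mul(Rational(25, 104), Rational(-713, 89))) = Add(Mul(Pow(7, -1), 11), Rational(-17825, 9256)) = Add(Mul(Rational(1, 7), 11), Rational(-17825, 9256)) = Add(Rational(11, 7), Rational(-17825, 9256)) = Rational(-22959, 64792)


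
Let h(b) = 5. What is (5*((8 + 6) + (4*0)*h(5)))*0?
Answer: 0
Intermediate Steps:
(5*((8 + 6) + (4*0)*h(5)))*0 = (5*((8 + 6) + (4*0)*5))*0 = (5*(14 + 0*5))*0 = (5*(14 + 0))*0 = (5*14)*0 = 70*0 = 0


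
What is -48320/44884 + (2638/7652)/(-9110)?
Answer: -421061509299/391106384060 ≈ -1.0766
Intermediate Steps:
-48320/44884 + (2638/7652)/(-9110) = -48320*1/44884 + (2638*(1/7652))*(-1/9110) = -12080/11221 + (1319/3826)*(-1/9110) = -12080/11221 - 1319/34854860 = -421061509299/391106384060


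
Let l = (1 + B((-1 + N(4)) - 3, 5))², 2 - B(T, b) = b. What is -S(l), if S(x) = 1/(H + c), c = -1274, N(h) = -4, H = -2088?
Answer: 1/3362 ≈ 0.00029744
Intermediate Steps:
B(T, b) = 2 - b
l = 4 (l = (1 + (2 - 1*5))² = (1 + (2 - 5))² = (1 - 3)² = (-2)² = 4)
S(x) = -1/3362 (S(x) = 1/(-2088 - 1274) = 1/(-3362) = -1/3362)
-S(l) = -1*(-1/3362) = 1/3362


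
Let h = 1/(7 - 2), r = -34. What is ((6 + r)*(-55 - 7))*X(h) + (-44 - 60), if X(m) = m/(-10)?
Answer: -3468/25 ≈ -138.72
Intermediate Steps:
h = ⅕ (h = 1/5 = ⅕ ≈ 0.20000)
X(m) = -m/10 (X(m) = m*(-⅒) = -m/10)
((6 + r)*(-55 - 7))*X(h) + (-44 - 60) = ((6 - 34)*(-55 - 7))*(-⅒*⅕) + (-44 - 60) = -28*(-62)*(-1/50) - 104 = 1736*(-1/50) - 104 = -868/25 - 104 = -3468/25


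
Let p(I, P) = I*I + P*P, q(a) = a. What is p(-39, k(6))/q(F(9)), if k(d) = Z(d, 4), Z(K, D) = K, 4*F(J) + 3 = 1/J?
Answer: -28026/13 ≈ -2155.8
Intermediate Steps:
F(J) = -¾ + 1/(4*J)
k(d) = d
p(I, P) = I² + P²
p(-39, k(6))/q(F(9)) = ((-39)² + 6²)/(((¼)*(1 - 3*9)/9)) = (1521 + 36)/(((¼)*(⅑)*(1 - 27))) = 1557/(((¼)*(⅑)*(-26))) = 1557/(-13/18) = 1557*(-18/13) = -28026/13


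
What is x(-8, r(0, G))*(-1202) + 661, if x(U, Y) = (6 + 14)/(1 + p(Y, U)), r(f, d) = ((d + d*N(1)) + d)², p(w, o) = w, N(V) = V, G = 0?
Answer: -23379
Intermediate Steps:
r(f, d) = 9*d² (r(f, d) = ((d + d*1) + d)² = ((d + d) + d)² = (2*d + d)² = (3*d)² = 9*d²)
x(U, Y) = 20/(1 + Y) (x(U, Y) = (6 + 14)/(1 + Y) = 20/(1 + Y))
x(-8, r(0, G))*(-1202) + 661 = (20/(1 + 9*0²))*(-1202) + 661 = (20/(1 + 9*0))*(-1202) + 661 = (20/(1 + 0))*(-1202) + 661 = (20/1)*(-1202) + 661 = (20*1)*(-1202) + 661 = 20*(-1202) + 661 = -24040 + 661 = -23379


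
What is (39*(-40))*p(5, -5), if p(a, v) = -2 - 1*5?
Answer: 10920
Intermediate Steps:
p(a, v) = -7 (p(a, v) = -2 - 5 = -7)
(39*(-40))*p(5, -5) = (39*(-40))*(-7) = -1560*(-7) = 10920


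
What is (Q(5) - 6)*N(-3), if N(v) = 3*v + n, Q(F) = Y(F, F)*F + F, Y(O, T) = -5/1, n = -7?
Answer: 416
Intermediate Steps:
Y(O, T) = -5 (Y(O, T) = -5*1 = -5)
Q(F) = -4*F (Q(F) = -5*F + F = -4*F)
N(v) = -7 + 3*v (N(v) = 3*v - 7 = -7 + 3*v)
(Q(5) - 6)*N(-3) = (-4*5 - 6)*(-7 + 3*(-3)) = (-20 - 6)*(-7 - 9) = -26*(-16) = 416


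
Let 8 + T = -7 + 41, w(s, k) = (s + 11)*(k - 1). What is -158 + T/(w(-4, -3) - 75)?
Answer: -16300/103 ≈ -158.25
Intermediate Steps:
w(s, k) = (-1 + k)*(11 + s) (w(s, k) = (11 + s)*(-1 + k) = (-1 + k)*(11 + s))
T = 26 (T = -8 + (-7 + 41) = -8 + 34 = 26)
-158 + T/(w(-4, -3) - 75) = -158 + 26/((-11 - 1*(-4) + 11*(-3) - 3*(-4)) - 75) = -158 + 26/((-11 + 4 - 33 + 12) - 75) = -158 + 26/(-28 - 75) = -158 + 26/(-103) = -158 + 26*(-1/103) = -158 - 26/103 = -16300/103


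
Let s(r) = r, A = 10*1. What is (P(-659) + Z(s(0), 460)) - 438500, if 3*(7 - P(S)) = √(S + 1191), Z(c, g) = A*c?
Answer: -438493 - 2*√133/3 ≈ -4.3850e+5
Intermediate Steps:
A = 10
Z(c, g) = 10*c
P(S) = 7 - √(1191 + S)/3 (P(S) = 7 - √(S + 1191)/3 = 7 - √(1191 + S)/3)
(P(-659) + Z(s(0), 460)) - 438500 = ((7 - √(1191 - 659)/3) + 10*0) - 438500 = ((7 - 2*√133/3) + 0) - 438500 = (7 - 2*√133/3) - 438500 = -438493 - 2*√133/3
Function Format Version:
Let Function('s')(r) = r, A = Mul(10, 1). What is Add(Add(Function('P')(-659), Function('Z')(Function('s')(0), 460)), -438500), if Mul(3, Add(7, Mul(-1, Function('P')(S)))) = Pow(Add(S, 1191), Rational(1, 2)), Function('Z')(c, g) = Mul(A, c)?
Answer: Add(-438493, Mul(Rational(-2, 3), Pow(133, Rational(1, 2)))) ≈ -4.3850e+5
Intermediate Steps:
A = 10
Function('Z')(c, g) = Mul(10, c)
Function('P')(S) = Add(7, Mul(Rational(-1, 3), Pow(Add(1191, S), Rational(1, 2)))) (Function('P')(S) = Add(7, Mul(Rational(-1, 3), Pow(Add(S, 1191), Rational(1, 2)))) = Add(7, Mul(Rational(-1, 3), Pow(Add(1191, S), Rational(1, 2)))))
Add(Add(Function('P')(-659), Function('Z')(Function('s')(0), 460)), -438500) = Add(Add(Add(7, Mul(Rational(-1, 3), Pow(Add(1191, -659), Rational(1, 2)))), Mul(10, 0)), -438500) = Add(Add(Add(7, Mul(Rational(-1, 3), Pow(532, Rational(1, 2)))), 0), -438500) = Add(Add(Add(7, Mul(Rational(-1, 3), Mul(2, Pow(133, Rational(1, 2))))), 0), -438500) = Add(Add(Add(7, Mul(Rational(-2, 3), Pow(133, Rational(1, 2)))), 0), -438500) = Add(Add(7, Mul(Rational(-2, 3), Pow(133, Rational(1, 2)))), -438500) = Add(-438493, Mul(Rational(-2, 3), Pow(133, Rational(1, 2))))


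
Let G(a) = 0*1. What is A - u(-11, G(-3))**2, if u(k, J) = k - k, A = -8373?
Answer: -8373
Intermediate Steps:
G(a) = 0
u(k, J) = 0
A - u(-11, G(-3))**2 = -8373 - 1*0**2 = -8373 - 1*0 = -8373 + 0 = -8373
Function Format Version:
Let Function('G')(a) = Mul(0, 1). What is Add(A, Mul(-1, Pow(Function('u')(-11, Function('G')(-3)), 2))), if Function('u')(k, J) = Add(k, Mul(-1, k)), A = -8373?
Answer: -8373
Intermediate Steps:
Function('G')(a) = 0
Function('u')(k, J) = 0
Add(A, Mul(-1, Pow(Function('u')(-11, Function('G')(-3)), 2))) = Add(-8373, Mul(-1, Pow(0, 2))) = Add(-8373, Mul(-1, 0)) = Add(-8373, 0) = -8373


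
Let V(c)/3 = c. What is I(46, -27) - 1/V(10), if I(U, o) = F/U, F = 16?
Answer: 217/690 ≈ 0.31449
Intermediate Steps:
V(c) = 3*c
I(U, o) = 16/U
I(46, -27) - 1/V(10) = 16/46 - 1/(3*10) = 16*(1/46) - 1/30 = 8/23 - 1*1/30 = 8/23 - 1/30 = 217/690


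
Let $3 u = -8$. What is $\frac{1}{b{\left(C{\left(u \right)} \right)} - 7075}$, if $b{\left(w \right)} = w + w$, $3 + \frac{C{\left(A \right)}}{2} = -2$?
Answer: $- \frac{1}{7095} \approx -0.00014094$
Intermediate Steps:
$u = - \frac{8}{3}$ ($u = \frac{1}{3} \left(-8\right) = - \frac{8}{3} \approx -2.6667$)
$C{\left(A \right)} = -10$ ($C{\left(A \right)} = -6 + 2 \left(-2\right) = -6 - 4 = -10$)
$b{\left(w \right)} = 2 w$
$\frac{1}{b{\left(C{\left(u \right)} \right)} - 7075} = \frac{1}{2 \left(-10\right) - 7075} = \frac{1}{-20 - 7075} = \frac{1}{-7095} = - \frac{1}{7095}$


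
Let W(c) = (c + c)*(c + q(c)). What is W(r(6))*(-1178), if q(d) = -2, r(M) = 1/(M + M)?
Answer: 13547/36 ≈ 376.31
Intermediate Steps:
r(M) = 1/(2*M)
W(c) = 2*c*(-2 + c) (W(c) = (c + c)*(c - 2) = (2*c)*(-2 + c) = 2*c*(-2 + c))
W(r(6))*(-1178) = (2*((½)/6)*(-2 + (½)/6))*(-1178) = (2*((½)*(⅙))*(-2 + (½)*(⅙)))*(-1178) = (2*(1/12)*(-2 + 1/12))*(-1178) = (2*(1/12)*(-23/12))*(-1178) = -23/72*(-1178) = 13547/36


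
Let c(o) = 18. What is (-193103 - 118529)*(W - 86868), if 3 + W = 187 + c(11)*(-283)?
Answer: 28600961696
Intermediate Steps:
W = -4910 (W = -3 + (187 + 18*(-283)) = -3 + (187 - 5094) = -3 - 4907 = -4910)
(-193103 - 118529)*(W - 86868) = (-193103 - 118529)*(-4910 - 86868) = -311632*(-91778) = 28600961696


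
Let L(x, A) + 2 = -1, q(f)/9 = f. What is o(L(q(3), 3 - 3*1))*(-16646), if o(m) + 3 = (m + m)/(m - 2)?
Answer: 149814/5 ≈ 29963.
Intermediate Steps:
q(f) = 9*f
L(x, A) = -3 (L(x, A) = -2 - 1 = -3)
o(m) = -3 + 2*m/(-2 + m) (o(m) = -3 + (m + m)/(m - 2) = -3 + (2*m)/(-2 + m) = -3 + 2*m/(-2 + m))
o(L(q(3), 3 - 3*1))*(-16646) = ((6 - 1*(-3))/(-2 - 3))*(-16646) = ((6 + 3)/(-5))*(-16646) = -1/5*9*(-16646) = -9/5*(-16646) = 149814/5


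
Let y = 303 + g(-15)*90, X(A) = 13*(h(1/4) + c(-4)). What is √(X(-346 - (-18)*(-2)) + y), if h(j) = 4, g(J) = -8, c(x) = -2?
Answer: I*√391 ≈ 19.774*I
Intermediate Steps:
X(A) = 26 (X(A) = 13*(4 - 2) = 13*2 = 26)
y = -417 (y = 303 - 8*90 = 303 - 720 = -417)
√(X(-346 - (-18)*(-2)) + y) = √(26 - 417) = √(-391) = I*√391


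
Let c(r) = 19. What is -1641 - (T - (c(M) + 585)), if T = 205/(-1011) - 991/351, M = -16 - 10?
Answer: -122305667/118287 ≈ -1034.0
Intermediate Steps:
M = -26
T = -357952/118287 (T = 205*(-1/1011) - 991*1/351 = -205/1011 - 991/351 = -357952/118287 ≈ -3.0261)
-1641 - (T - (c(M) + 585)) = -1641 - (-357952/118287 - (19 + 585)) = -1641 - (-357952/118287 - 1*604) = -1641 - (-357952/118287 - 604) = -1641 - 1*(-71803300/118287) = -1641 + 71803300/118287 = -122305667/118287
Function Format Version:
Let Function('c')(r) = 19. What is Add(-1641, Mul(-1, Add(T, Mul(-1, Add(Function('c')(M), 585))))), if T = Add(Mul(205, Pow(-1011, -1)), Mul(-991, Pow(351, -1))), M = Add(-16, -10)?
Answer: Rational(-122305667, 118287) ≈ -1034.0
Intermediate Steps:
M = -26
T = Rational(-357952, 118287) (T = Add(Mul(205, Rational(-1, 1011)), Mul(-991, Rational(1, 351))) = Add(Rational(-205, 1011), Rational(-991, 351)) = Rational(-357952, 118287) ≈ -3.0261)
Add(-1641, Mul(-1, Add(T, Mul(-1, Add(Function('c')(M), 585))))) = Add(-1641, Mul(-1, Add(Rational(-357952, 118287), Mul(-1, Add(19, 585))))) = Add(-1641, Mul(-1, Add(Rational(-357952, 118287), Mul(-1, 604)))) = Add(-1641, Mul(-1, Add(Rational(-357952, 118287), -604))) = Add(-1641, Mul(-1, Rational(-71803300, 118287))) = Add(-1641, Rational(71803300, 118287)) = Rational(-122305667, 118287)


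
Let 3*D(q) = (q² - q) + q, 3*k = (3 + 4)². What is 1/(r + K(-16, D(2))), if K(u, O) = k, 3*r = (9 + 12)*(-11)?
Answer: -3/182 ≈ -0.016484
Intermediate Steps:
k = 49/3 (k = (3 + 4)²/3 = (⅓)*7² = (⅓)*49 = 49/3 ≈ 16.333)
D(q) = q²/3 (D(q) = ((q² - q) + q)/3 = q²/3)
r = -77 (r = ((9 + 12)*(-11))/3 = (21*(-11))/3 = (⅓)*(-231) = -77)
K(u, O) = 49/3
1/(r + K(-16, D(2))) = 1/(-77 + 49/3) = 1/(-182/3) = -3/182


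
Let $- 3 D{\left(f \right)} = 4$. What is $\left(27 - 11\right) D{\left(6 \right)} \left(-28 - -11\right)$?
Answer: $\frac{1088}{3} \approx 362.67$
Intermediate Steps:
$D{\left(f \right)} = - \frac{4}{3}$ ($D{\left(f \right)} = \left(- \frac{1}{3}\right) 4 = - \frac{4}{3}$)
$\left(27 - 11\right) D{\left(6 \right)} \left(-28 - -11\right) = \left(27 - 11\right) \left(- \frac{4}{3}\right) \left(-28 - -11\right) = \left(27 - 11\right) \left(- \frac{4}{3}\right) \left(-28 + 11\right) = 16 \left(- \frac{4}{3}\right) \left(-17\right) = \left(- \frac{64}{3}\right) \left(-17\right) = \frac{1088}{3}$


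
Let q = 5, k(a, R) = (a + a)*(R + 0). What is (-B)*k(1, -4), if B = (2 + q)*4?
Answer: 224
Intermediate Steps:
k(a, R) = 2*R*a (k(a, R) = (2*a)*R = 2*R*a)
B = 28 (B = (2 + 5)*4 = 7*4 = 28)
(-B)*k(1, -4) = (-1*28)*(2*(-4)*1) = -28*(-8) = 224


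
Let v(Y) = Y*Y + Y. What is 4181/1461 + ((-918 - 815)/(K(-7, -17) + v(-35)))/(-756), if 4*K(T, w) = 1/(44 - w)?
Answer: 76533440714/26725697523 ≈ 2.8637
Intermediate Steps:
K(T, w) = 1/(4*(44 - w))
v(Y) = Y + Y² (v(Y) = Y² + Y = Y + Y²)
4181/1461 + ((-918 - 815)/(K(-7, -17) + v(-35)))/(-756) = 4181/1461 + ((-918 - 815)/(-1/(-176 + 4*(-17)) - 35*(1 - 35)))/(-756) = 4181*(1/1461) - 1733/(-1/(-176 - 68) - 35*(-34))*(-1/756) = 4181/1461 - 1733/(-1/(-244) + 1190)*(-1/756) = 4181/1461 - 1733/(-1*(-1/244) + 1190)*(-1/756) = 4181/1461 - 1733/(1/244 + 1190)*(-1/756) = 4181/1461 - 1733/290361/244*(-1/756) = 4181/1461 - 1733*244/290361*(-1/756) = 4181/1461 - 422852/290361*(-1/756) = 4181/1461 + 105713/54878229 = 76533440714/26725697523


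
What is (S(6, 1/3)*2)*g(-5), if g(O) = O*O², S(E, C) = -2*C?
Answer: 500/3 ≈ 166.67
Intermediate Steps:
g(O) = O³
(S(6, 1/3)*2)*g(-5) = (-2/3*2)*(-5)³ = (-2*⅓*2)*(-125) = -⅔*2*(-125) = -4/3*(-125) = 500/3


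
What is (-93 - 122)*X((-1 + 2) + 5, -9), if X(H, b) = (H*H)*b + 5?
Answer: 68585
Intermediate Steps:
X(H, b) = 5 + b*H² (X(H, b) = H²*b + 5 = b*H² + 5 = 5 + b*H²)
(-93 - 122)*X((-1 + 2) + 5, -9) = (-93 - 122)*(5 - 9*((-1 + 2) + 5)²) = -215*(5 - 9*(1 + 5)²) = -215*(5 - 9*6²) = -215*(5 - 9*36) = -215*(5 - 324) = -215*(-319) = 68585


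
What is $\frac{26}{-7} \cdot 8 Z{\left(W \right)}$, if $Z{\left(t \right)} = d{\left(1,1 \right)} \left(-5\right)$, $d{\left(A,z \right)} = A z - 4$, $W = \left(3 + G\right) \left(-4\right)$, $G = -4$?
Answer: $- \frac{3120}{7} \approx -445.71$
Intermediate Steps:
$W = 4$ ($W = \left(3 - 4\right) \left(-4\right) = \left(-1\right) \left(-4\right) = 4$)
$d{\left(A,z \right)} = -4 + A z$
$Z{\left(t \right)} = 15$ ($Z{\left(t \right)} = \left(-4 + 1 \cdot 1\right) \left(-5\right) = \left(-4 + 1\right) \left(-5\right) = \left(-3\right) \left(-5\right) = 15$)
$\frac{26}{-7} \cdot 8 Z{\left(W \right)} = \frac{26}{-7} \cdot 8 \cdot 15 = 26 \left(- \frac{1}{7}\right) 8 \cdot 15 = \left(- \frac{26}{7}\right) 8 \cdot 15 = \left(- \frac{208}{7}\right) 15 = - \frac{3120}{7}$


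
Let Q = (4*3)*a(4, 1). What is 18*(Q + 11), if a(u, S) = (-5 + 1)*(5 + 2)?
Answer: -5850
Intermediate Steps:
a(u, S) = -28 (a(u, S) = -4*7 = -28)
Q = -336 (Q = (4*3)*(-28) = 12*(-28) = -336)
18*(Q + 11) = 18*(-336 + 11) = 18*(-325) = -5850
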